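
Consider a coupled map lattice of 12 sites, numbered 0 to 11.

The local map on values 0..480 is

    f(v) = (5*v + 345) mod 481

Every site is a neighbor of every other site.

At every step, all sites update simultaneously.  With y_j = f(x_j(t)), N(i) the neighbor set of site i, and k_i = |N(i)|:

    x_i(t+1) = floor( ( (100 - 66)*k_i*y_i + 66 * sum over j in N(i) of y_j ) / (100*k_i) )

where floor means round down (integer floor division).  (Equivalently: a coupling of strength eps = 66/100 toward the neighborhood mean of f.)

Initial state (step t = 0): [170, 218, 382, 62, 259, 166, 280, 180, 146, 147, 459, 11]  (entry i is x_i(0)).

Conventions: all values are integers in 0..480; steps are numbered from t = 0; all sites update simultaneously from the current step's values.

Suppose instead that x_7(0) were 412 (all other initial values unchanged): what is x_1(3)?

Answer: x_1(3) = 250
Key observation: This trace re-runs the system from the modified initial state.

Derivation:
t=0: [170, 218, 382, 62, 259, 166, 280, 412, 146, 147, 459, 11]
t=1: [232, 299, 260, 216, 222, 226, 251, 167, 198, 200, 233, 279]
t=2: [177, 270, 216, 289, 163, 168, 203, 220, 264, 267, 178, 242]
t=3: [254, 250, 309, 276, 235, 242, 291, 180, 241, 246, 256, 211]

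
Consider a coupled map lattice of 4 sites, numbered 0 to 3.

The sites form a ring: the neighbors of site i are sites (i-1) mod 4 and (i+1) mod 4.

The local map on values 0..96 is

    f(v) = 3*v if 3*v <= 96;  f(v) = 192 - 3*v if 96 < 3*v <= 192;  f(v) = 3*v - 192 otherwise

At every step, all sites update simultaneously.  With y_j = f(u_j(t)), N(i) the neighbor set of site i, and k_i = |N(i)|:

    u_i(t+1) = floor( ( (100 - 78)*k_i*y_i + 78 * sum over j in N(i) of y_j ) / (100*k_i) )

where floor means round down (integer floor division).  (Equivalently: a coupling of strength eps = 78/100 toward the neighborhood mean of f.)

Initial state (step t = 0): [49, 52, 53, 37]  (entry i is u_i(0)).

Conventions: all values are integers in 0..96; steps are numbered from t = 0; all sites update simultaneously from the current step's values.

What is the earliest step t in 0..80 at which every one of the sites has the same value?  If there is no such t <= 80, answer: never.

Answer: 17
Key observation: Synchronization is absorbing here: once all sites are equal they stay equal, and step 17 is the first all-equal step.

Derivation:
t=0: [49, 52, 53, 37]  (not all equal)
t=1: [55, 38, 52, 48]  (not all equal)
t=2: [55, 41, 57, 35]  (not all equal)
t=3: [66, 33, 65, 37]  (not all equal)
t=4: [69, 23, 68, 21]  (not all equal)
t=5: [54, 25, 54, 24]  (not all equal)
t=6: [63, 39, 63, 39]  (not all equal)
t=7: [59, 18, 59, 18]  (not all equal)
t=8: [45, 23, 45, 23]  (not all equal)
t=9: [66, 59, 66, 59]  (not all equal)
t=10: [13, 7, 13, 7]  (not all equal)
t=11: [24, 35, 24, 35]  (not all equal)
t=12: [83, 75, 83, 75]  (not all equal)
t=13: [38, 51, 38, 51]  (not all equal)
t=14: [47, 69, 47, 69]  (not all equal)
t=15: [22, 43, 22, 43]  (not all equal)
t=16: [63, 65, 63, 65]  (not all equal)
t=17: [3, 3, 3, 3]  (all equal)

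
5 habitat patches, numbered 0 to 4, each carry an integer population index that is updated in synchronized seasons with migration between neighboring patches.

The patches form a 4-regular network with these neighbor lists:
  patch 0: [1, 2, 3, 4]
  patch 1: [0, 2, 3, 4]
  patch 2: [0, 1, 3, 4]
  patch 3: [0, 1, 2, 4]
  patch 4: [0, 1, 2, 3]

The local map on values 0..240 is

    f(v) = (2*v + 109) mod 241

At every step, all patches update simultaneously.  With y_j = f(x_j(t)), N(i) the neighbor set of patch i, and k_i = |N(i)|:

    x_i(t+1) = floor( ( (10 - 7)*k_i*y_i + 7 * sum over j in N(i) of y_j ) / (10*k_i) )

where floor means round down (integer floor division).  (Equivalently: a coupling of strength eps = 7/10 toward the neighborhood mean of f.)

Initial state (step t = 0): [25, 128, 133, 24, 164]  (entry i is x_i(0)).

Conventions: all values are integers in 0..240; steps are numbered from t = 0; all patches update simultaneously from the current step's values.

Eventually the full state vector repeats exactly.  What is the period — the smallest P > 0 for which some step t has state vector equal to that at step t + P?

Simulating step by step:
t=0: [25, 128, 133, 24, 164]
t=1: [154, 150, 151, 154, 159]
t=2: [175, 174, 174, 175, 176]
t=3: [217, 217, 217, 217, 217]
t=4: [61, 61, 61, 61, 61]
t=5: [231, 231, 231, 231, 231]
t=6: [89, 89, 89, 89, 89]
t=7: [46, 46, 46, 46, 46]
t=8: [201, 201, 201, 201, 201]
t=9: [29, 29, 29, 29, 29]
t=10: [167, 167, 167, 167, 167]
t=11: [202, 202, 202, 202, 202]
t=12: [31, 31, 31, 31, 31]
t=13: [171, 171, 171, 171, 171]
t=14: [210, 210, 210, 210, 210]
t=15: [47, 47, 47, 47, 47]
t=16: [203, 203, 203, 203, 203]
t=17: [33, 33, 33, 33, 33]
t=18: [175, 175, 175, 175, 175]
t=19: [218, 218, 218, 218, 218]
t=20: [63, 63, 63, 63, 63]
t=21: [235, 235, 235, 235, 235]
t=22: [97, 97, 97, 97, 97]
t=23: [62, 62, 62, 62, 62]
t=24: [233, 233, 233, 233, 233]
t=25: [93, 93, 93, 93, 93]
t=26: [54, 54, 54, 54, 54]
t=27: [217, 217, 217, 217, 217]

Answer: 24
Key observation: The state at step 3, [217, 217, 217, 217, 217], reappears at step 27 — and no state repeats earlier — so the cycle the system enters has period 24.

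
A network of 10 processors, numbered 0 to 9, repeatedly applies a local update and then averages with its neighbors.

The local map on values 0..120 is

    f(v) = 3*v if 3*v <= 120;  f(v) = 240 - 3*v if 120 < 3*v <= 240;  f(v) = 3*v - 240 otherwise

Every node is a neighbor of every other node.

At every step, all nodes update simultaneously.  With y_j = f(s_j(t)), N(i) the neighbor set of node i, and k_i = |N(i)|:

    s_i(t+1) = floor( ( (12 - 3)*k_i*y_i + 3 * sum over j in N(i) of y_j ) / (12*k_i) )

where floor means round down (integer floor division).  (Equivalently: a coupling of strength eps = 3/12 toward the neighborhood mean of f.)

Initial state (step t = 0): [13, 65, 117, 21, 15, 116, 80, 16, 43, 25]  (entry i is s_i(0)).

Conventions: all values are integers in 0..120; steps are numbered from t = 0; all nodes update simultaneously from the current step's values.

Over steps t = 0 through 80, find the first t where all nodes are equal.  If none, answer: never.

Answer: 19
Key observation: Synchronization is absorbing here: once all nodes are equal they stay equal, and step 19 is the first all-equal step.

Derivation:
t=0: [13, 65, 117, 21, 15, 116, 80, 16, 43, 25]  (not all equal)
t=1: [46, 50, 98, 63, 50, 95, 17, 52, 98, 72]  (not all equal)
t=2: [91, 82, 56, 54, 82, 50, 54, 78, 56, 35]  (not all equal)
t=3: [39, 19, 67, 71, 19, 80, 71, 19, 67, 91]  (not all equal)
t=4: [97, 53, 40, 32, 53, 12, 32, 53, 40, 36]  (not all equal)
t=5: [61, 82, 110, 93, 82, 50, 93, 82, 110, 102]  (not all equal)
t=6: [54, 17, 78, 41, 17, 78, 41, 17, 78, 61]  (not all equal)
t=7: [71, 51, 19, 99, 51, 19, 99, 51, 19, 56]  (not all equal)
t=8: [37, 80, 59, 59, 80, 59, 59, 80, 59, 69]  (not all equal)
t=9: [92, 12, 58, 58, 12, 58, 58, 12, 58, 36]  (not all equal)
t=10: [42, 42, 63, 63, 42, 63, 63, 42, 63, 94]  (not all equal)
t=11: [103, 103, 57, 57, 103, 57, 57, 103, 57, 51]  (not all equal)
t=12: [69, 69, 69, 69, 69, 69, 69, 69, 69, 82]  (not all equal)
t=13: [32, 32, 32, 32, 32, 32, 32, 32, 32, 12]  (not all equal)
t=14: [94, 94, 94, 94, 94, 94, 94, 94, 94, 51]  (not all equal)
t=15: [43, 43, 43, 43, 43, 43, 43, 43, 43, 75]  (not all equal)
t=16: [108, 108, 108, 108, 108, 108, 108, 108, 108, 39]  (not all equal)
t=17: [84, 84, 84, 84, 84, 84, 84, 84, 84, 108]  (not all equal)
t=18: [14, 14, 14, 14, 14, 14, 14, 14, 14, 66]  (not all equal)
t=19: [42, 42, 42, 42, 42, 42, 42, 42, 42, 42]  (all equal)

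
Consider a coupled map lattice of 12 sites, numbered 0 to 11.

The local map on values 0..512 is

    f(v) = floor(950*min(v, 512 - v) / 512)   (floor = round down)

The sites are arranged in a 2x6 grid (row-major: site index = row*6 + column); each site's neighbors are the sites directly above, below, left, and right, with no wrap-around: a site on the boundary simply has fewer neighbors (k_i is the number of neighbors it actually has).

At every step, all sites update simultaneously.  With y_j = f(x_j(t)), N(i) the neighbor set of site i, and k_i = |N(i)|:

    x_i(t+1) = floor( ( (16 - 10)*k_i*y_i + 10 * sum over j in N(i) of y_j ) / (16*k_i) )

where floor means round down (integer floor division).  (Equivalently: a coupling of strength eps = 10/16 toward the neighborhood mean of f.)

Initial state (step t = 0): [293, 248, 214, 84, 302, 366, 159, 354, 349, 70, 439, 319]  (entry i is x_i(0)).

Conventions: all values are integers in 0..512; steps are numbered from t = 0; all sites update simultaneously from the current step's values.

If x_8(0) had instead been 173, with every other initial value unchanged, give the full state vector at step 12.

Answer: [413, 432, 429, 423, 414, 381, 412, 432, 427, 423, 415, 384]
Key observation: This trace re-runs the system from the modified initial state.

Derivation:
t=0: [293, 248, 214, 84, 302, 366, 159, 354, 173, 70, 439, 319]
t=1: [388, 400, 343, 248, 262, 334, 329, 333, 290, 175, 233, 260]
t=2: [256, 259, 341, 401, 428, 414, 302, 323, 356, 392, 423, 413]
t=3: [446, 413, 319, 221, 172, 173, 403, 370, 293, 220, 178, 176]
t=4: [166, 223, 342, 379, 340, 321, 196, 263, 366, 391, 343, 325]
t=5: [358, 380, 311, 271, 309, 340, 376, 391, 309, 256, 302, 338]
t=6: [261, 275, 361, 422, 381, 337, 253, 265, 364, 430, 390, 342]
t=7: [458, 415, 288, 202, 240, 295, 464, 418, 288, 195, 232, 290]
t=8: [121, 210, 357, 394, 418, 418, 119, 207, 353, 389, 414, 414]
t=9: [274, 332, 295, 225, 184, 176, 272, 332, 297, 230, 189, 178]
t=10: [408, 369, 389, 399, 355, 331, 408, 369, 391, 402, 359, 335]
t=11: [214, 242, 230, 229, 281, 319, 214, 241, 229, 225, 277, 316]
t=12: [413, 432, 429, 423, 414, 381, 412, 432, 427, 423, 415, 384]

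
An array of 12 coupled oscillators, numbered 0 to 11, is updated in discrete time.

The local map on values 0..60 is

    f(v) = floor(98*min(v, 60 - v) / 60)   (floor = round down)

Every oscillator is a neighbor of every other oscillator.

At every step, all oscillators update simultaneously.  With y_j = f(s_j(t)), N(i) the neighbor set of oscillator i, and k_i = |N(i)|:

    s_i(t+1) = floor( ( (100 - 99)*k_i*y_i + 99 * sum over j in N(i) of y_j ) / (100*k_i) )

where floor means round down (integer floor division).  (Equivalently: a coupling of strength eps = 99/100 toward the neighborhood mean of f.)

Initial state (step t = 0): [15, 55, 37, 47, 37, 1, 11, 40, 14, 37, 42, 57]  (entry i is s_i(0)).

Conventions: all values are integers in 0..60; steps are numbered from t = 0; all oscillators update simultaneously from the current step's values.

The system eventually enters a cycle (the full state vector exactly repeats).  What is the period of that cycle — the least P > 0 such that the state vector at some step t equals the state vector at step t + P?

Simulating step by step:
t=0: [15, 55, 37, 47, 37, 1, 11, 40, 14, 37, 42, 57]
t=1: [22, 23, 21, 22, 21, 24, 22, 21, 22, 21, 21, 23]
t=2: [35, 35, 35, 35, 35, 34, 35, 35, 35, 35, 35, 35]
t=3: [40, 40, 40, 40, 40, 40, 40, 40, 40, 40, 40, 40]
t=4: [32, 32, 32, 32, 32, 32, 32, 32, 32, 32, 32, 32]
t=5: [45, 45, 45, 45, 45, 45, 45, 45, 45, 45, 45, 45]
t=6: [24, 24, 24, 24, 24, 24, 24, 24, 24, 24, 24, 24]
t=7: [39, 39, 39, 39, 39, 39, 39, 39, 39, 39, 39, 39]
t=8: [34, 34, 34, 34, 34, 34, 34, 34, 34, 34, 34, 34]
t=9: [42, 42, 42, 42, 42, 42, 42, 42, 42, 42, 42, 42]
t=10: [29, 29, 29, 29, 29, 29, 29, 29, 29, 29, 29, 29]
t=11: [47, 47, 47, 47, 47, 47, 47, 47, 47, 47, 47, 47]
t=12: [21, 21, 21, 21, 21, 21, 21, 21, 21, 21, 21, 21]
t=13: [34, 34, 34, 34, 34, 34, 34, 34, 34, 34, 34, 34]

Answer: 5
Key observation: The state at step 8, [34, 34, 34, 34, 34, 34, 34, 34, 34, 34, 34, 34], reappears at step 13 — and no state repeats earlier — so the cycle the system enters has period 5.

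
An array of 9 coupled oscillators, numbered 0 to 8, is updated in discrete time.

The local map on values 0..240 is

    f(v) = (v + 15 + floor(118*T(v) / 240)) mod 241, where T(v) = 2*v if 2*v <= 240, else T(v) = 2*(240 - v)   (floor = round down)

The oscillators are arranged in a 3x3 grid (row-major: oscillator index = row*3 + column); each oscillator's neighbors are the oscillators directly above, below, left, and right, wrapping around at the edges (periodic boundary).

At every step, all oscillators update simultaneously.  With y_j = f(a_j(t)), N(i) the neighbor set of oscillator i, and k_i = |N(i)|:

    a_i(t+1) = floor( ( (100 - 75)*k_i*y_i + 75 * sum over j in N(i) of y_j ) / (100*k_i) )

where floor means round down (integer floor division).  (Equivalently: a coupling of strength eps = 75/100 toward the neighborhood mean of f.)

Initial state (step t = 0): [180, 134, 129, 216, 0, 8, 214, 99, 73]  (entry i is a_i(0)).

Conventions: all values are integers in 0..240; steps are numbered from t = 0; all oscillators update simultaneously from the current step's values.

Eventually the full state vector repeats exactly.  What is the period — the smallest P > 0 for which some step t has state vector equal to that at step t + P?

Simulating step by step:
t=0: [180, 134, 129, 216, 0, 8, 214, 99, 73]
t=1: [12, 50, 43, 16, 53, 44, 77, 90, 89]
t=2: [89, 113, 108, 91, 115, 111, 129, 159, 153]
t=3: [174, 141, 184, 131, 128, 140, 79, 52, 94]
t=4: [42, 32, 47, 41, 31, 47, 107, 103, 109]
t=5: [119, 113, 123, 119, 112, 122, 177, 169, 181]
t=6: [53, 110, 54, 53, 110, 54, 11, 96, 12]
t=7: [125, 185, 126, 125, 185, 126, 99, 152, 100]
t=8: [49, 12, 49, 49, 12, 49, 99, 87, 99]
t=9: [116, 93, 116, 116, 93, 116, 169, 140, 169]
t=10: [42, 90, 42, 42, 90, 42, 9, 82, 9]
t=11: [103, 154, 103, 103, 154, 103, 83, 128, 83]
t=12: [172, 89, 172, 172, 89, 172, 162, 74, 162]
t=13: [45, 118, 45, 45, 118, 45, 39, 116, 39]
t=14: [83, 43, 83, 83, 43, 83, 80, 38, 80]
t=15: [163, 127, 163, 163, 127, 163, 159, 124, 159]
t=16: [12, 12, 12, 12, 12, 12, 12, 12, 12]
t=17: [38, 38, 38, 38, 38, 38, 38, 38, 38]
t=18: [90, 90, 90, 90, 90, 90, 90, 90, 90]
t=19: [193, 193, 193, 193, 193, 193, 193, 193, 193]
t=20: [13, 13, 13, 13, 13, 13, 13, 13, 13]
t=21: [40, 40, 40, 40, 40, 40, 40, 40, 40]
t=22: [94, 94, 94, 94, 94, 94, 94, 94, 94]
t=23: [201, 201, 201, 201, 201, 201, 201, 201, 201]
t=24: [13, 13, 13, 13, 13, 13, 13, 13, 13]

Answer: 4
Key observation: The state at step 20, [13, 13, 13, 13, 13, 13, 13, 13, 13], reappears at step 24 — and no state repeats earlier — so the cycle the system enters has period 4.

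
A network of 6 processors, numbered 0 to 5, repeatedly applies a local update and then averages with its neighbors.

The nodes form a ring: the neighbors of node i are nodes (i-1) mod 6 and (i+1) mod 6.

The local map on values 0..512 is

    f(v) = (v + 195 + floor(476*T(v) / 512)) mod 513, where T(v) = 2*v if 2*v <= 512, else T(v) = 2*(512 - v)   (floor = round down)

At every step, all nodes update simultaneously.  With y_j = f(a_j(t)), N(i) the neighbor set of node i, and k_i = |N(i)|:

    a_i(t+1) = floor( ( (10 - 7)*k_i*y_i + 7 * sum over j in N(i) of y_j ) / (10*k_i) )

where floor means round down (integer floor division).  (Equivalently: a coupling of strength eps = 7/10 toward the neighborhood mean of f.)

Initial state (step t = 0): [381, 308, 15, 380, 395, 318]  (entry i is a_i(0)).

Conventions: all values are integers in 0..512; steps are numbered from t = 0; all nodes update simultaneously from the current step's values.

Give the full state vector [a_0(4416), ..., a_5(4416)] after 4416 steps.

Answer: [341, 341, 341, 341, 341, 341]
Key observation: The state at step 21, [340, 340, 340, 340, 340, 340], reappears at step 23: the system is in a cycle of period 2 from step 21 on.  Therefore the state at step 4416 equals the state at step 21 + ((4416 - 21) mod 2) = 22, which is [341, 341, 341, 341, 341, 341].

Derivation:
t=0: [381, 308, 15, 380, 395, 318]
t=1: [346, 300, 307, 277, 321, 318]
t=2: [358, 359, 380, 373, 371, 350]
t=3: [328, 319, 315, 311, 320, 324]
t=4: [355, 357, 362, 362, 360, 355]
t=5: [327, 325, 323, 322, 324, 326]
t=6: [353, 354, 355, 355, 355, 353]
t=7: [329, 329, 328, 328, 328, 329]
t=8: [351, 351, 351, 352, 351, 351]
t=9: [332, 332, 331, 331, 331, 332]
t=10: [348, 348, 348, 349, 348, 348]
t=11: [334, 334, 334, 334, 334, 334]
t=12: [346, 346, 346, 346, 346, 346]
t=13: [336, 336, 336, 336, 336, 336]
t=14: [345, 345, 345, 345, 345, 345]
t=15: [337, 337, 337, 337, 337, 337]
t=16: [344, 344, 344, 344, 344, 344]
t=17: [338, 338, 338, 338, 338, 338]
t=18: [343, 343, 343, 343, 343, 343]
t=19: [339, 339, 339, 339, 339, 339]
t=20: [342, 342, 342, 342, 342, 342]
t=21: [340, 340, 340, 340, 340, 340]
t=22: [341, 341, 341, 341, 341, 341]
t=23: [340, 340, 340, 340, 340, 340]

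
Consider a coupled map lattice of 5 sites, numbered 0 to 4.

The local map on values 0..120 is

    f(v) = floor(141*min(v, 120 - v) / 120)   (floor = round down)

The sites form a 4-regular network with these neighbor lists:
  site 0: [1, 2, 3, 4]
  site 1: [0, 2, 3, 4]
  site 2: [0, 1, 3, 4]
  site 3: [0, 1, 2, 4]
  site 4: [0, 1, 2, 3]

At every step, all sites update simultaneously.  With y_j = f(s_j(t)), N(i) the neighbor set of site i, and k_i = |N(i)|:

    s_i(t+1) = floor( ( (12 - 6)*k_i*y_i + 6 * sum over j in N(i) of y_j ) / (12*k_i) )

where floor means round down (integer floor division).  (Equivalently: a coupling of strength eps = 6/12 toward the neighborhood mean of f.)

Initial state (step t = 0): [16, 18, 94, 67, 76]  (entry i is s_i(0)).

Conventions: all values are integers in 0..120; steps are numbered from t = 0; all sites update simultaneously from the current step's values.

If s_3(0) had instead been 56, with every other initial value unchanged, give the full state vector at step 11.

Answer: [65, 65, 65, 65, 65]
Key observation: This trace re-runs the system from the modified initial state.

Derivation:
t=0: [16, 18, 94, 56, 76]
t=1: [29, 31, 34, 47, 42]
t=2: [39, 40, 41, 47, 45]
t=3: [47, 48, 48, 51, 50]
t=4: [56, 56, 56, 57, 57]
t=5: [65, 65, 65, 65, 65]
t=6: [64, 64, 64, 64, 64]
t=7: [65, 65, 65, 65, 65]
t=8: [64, 64, 64, 64, 64]
t=9: [65, 65, 65, 65, 65]
t=10: [64, 64, 64, 64, 64]
t=11: [65, 65, 65, 65, 65]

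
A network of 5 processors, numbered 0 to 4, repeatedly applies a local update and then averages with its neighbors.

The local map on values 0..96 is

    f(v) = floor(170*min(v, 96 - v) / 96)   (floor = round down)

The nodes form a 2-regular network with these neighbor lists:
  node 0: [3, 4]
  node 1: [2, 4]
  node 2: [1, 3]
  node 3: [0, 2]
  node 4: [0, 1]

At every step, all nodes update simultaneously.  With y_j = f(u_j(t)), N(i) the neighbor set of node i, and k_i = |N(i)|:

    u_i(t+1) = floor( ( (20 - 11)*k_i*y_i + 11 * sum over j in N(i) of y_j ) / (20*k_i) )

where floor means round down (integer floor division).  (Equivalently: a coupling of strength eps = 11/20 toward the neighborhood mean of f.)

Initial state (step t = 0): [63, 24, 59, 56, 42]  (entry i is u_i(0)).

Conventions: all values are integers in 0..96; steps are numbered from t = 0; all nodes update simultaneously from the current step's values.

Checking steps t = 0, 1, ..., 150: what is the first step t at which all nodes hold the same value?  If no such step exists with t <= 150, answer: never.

Answer: never
Key observation: The state at step 16 reappears at step 21 — the system is in a cycle of period 5 from step 16 on.  No step 0..21 is synchronized, and the cycle repeats forever, so no step up to 150 (or ever) has all nodes equal.

Derivation:
t=0: [63, 24, 59, 56, 42]  (not all equal)
t=1: [65, 57, 60, 65, 60]  (not all equal)
t=2: [56, 65, 62, 56, 62]  (not all equal)
t=3: [67, 57, 61, 67, 61]  (not all equal)
t=4: [53, 64, 60, 53, 60]  (not all equal)
t=5: [72, 59, 64, 72, 64]  (not all equal)
t=6: [45, 60, 54, 45, 54]  (not all equal)
t=7: [77, 69, 72, 77, 72]  (not all equal)
t=8: [35, 44, 40, 35, 40]  (not all equal)
t=9: [63, 73, 69, 63, 69]  (not all equal)
t=10: [54, 43, 48, 54, 48]  (not all equal)
t=11: [77, 80, 79, 77, 79]  (not all equal)
t=12: [32, 29, 30, 32, 30]  (not all equal)
t=13: [55, 52, 53, 55, 53]  (not all equal)
t=14: [73, 76, 75, 73, 75]  (not all equal)
t=15: [39, 36, 37, 39, 37]  (not all equal)
t=16: [67, 64, 65, 67, 65]  (not all equal)
t=17: [51, 54, 53, 51, 53]  (not all equal)
t=18: [78, 75, 76, 78, 76]  (not all equal)
t=19: [32, 35, 34, 32, 34]  (not all equal)
t=20: [57, 60, 59, 57, 59]  (not all equal)
t=21: [67, 64, 65, 67, 65]  (not all equal)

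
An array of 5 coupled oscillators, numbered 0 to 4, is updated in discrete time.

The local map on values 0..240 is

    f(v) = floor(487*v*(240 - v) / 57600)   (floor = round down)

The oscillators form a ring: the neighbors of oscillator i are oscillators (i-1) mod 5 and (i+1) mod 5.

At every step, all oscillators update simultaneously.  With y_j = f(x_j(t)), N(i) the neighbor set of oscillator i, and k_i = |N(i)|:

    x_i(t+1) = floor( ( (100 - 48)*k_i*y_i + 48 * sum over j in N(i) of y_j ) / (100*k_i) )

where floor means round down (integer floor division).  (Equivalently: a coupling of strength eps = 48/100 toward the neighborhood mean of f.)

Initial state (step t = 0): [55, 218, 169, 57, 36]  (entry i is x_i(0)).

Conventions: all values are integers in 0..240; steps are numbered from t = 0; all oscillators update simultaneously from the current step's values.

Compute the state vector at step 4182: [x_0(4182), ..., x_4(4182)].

Simulating step by step:
t=0: [55, 218, 169, 57, 36]
t=1: [69, 65, 83, 84, 74]
t=2: [99, 100, 106, 108, 103]
t=3: [118, 118, 119, 119, 119]
t=4: [121, 121, 121, 121, 121]
t=5: [121, 121, 121, 121, 121]

Answer: [121, 121, 121, 121, 121]
Key observation: The state at step 4, [121, 121, 121, 121, 121], reappears at step 5: the system is in a cycle of period 1 from step 4 on.  Therefore the state at step 4182 equals the state at step 4 + ((4182 - 4) mod 1) = 4, which is [121, 121, 121, 121, 121].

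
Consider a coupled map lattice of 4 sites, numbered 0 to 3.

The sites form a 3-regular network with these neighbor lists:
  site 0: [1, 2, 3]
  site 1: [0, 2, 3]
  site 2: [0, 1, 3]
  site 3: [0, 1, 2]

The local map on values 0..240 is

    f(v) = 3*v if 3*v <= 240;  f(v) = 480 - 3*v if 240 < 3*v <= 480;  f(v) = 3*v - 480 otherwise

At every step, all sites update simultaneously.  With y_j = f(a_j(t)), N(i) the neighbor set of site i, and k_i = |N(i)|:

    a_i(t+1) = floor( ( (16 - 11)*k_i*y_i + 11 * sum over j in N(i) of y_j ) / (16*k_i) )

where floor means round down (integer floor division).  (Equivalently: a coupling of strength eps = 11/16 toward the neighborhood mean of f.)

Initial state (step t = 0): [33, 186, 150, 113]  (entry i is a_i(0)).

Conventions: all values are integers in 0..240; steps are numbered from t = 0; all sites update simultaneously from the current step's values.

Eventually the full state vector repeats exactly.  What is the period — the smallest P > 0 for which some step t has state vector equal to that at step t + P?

Simulating step by step:
t=0: [33, 186, 150, 113]
t=1: [88, 86, 82, 91]
t=2: [219, 219, 220, 218]
t=3: [177, 177, 177, 176]
t=4: [50, 50, 50, 50]
t=5: [150, 150, 150, 150]
t=6: [30, 30, 30, 30]
t=7: [90, 90, 90, 90]
t=8: [210, 210, 210, 210]
t=9: [150, 150, 150, 150]

Answer: 4
Key observation: The state at step 5, [150, 150, 150, 150], reappears at step 9 — and no state repeats earlier — so the cycle the system enters has period 4.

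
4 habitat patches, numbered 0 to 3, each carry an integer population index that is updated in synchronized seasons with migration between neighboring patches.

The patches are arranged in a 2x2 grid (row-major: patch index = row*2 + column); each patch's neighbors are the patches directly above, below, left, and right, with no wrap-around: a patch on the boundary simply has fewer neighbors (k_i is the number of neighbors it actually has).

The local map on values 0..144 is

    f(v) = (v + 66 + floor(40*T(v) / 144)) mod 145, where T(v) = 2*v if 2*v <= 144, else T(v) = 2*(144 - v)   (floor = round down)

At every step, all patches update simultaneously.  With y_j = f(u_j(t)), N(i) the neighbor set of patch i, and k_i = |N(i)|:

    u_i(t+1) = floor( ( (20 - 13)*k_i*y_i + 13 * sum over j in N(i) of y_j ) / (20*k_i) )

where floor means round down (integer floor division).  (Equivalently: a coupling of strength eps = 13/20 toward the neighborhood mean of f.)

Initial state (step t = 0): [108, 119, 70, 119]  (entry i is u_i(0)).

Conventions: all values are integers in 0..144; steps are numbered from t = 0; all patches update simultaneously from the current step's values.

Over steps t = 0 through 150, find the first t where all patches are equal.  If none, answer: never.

Answer: 5
Key observation: Synchronization is absorbing here: once all patches are equal they stay equal, and step 5 is the first all-equal step.

Derivation:
t=0: [108, 119, 70, 119]  (not all equal)
t=1: [43, 51, 43, 45]  (not all equal)
t=2: [89, 87, 133, 90]  (not all equal)
t=3: [46, 39, 47, 46]  (not all equal)
t=4: [134, 133, 137, 134]  (not all equal)
t=5: [60, 60, 60, 60]  (all equal)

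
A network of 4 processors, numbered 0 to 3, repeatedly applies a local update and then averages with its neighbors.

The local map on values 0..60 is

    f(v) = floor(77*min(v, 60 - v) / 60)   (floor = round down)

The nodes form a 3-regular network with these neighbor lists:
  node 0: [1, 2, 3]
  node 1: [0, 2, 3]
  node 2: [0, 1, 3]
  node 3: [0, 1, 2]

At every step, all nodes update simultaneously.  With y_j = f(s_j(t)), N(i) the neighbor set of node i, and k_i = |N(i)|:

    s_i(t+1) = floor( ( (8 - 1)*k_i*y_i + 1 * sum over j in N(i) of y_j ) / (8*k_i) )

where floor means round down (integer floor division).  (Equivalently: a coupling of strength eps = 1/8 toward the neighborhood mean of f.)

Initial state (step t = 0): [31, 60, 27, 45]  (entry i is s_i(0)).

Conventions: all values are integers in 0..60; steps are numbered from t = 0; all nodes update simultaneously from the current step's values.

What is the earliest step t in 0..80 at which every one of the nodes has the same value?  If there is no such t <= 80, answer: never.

Simulating step by step:
t=0: [31, 60, 27, 45]  (not all equal)
t=1: [34, 3, 32, 19]  (not all equal)
t=2: [31, 6, 33, 23]  (not all equal)
t=3: [35, 10, 32, 28]  (not all equal)
t=4: [31, 14, 33, 33]  (not all equal)
t=5: [35, 19, 33, 33]  (not all equal)
t=6: [31, 25, 33, 33]  (not all equal)
t=7: [36, 32, 34, 34]  (not all equal)
t=8: [30, 34, 32, 32]  (not all equal)
t=9: [37, 33, 35, 35]  (not all equal)
t=10: [29, 33, 31, 31]  (not all equal)
t=11: [36, 34, 36, 36]  (not all equal)
t=12: [30, 32, 30, 30]  (not all equal)
t=13: [37, 35, 37, 37]  (not all equal)
t=14: [29, 31, 29, 29]  (not all equal)
t=15: [37, 37, 37, 37]  (all equal)

Answer: 15
Key observation: Synchronization is absorbing here: once all nodes are equal they stay equal, and step 15 is the first all-equal step.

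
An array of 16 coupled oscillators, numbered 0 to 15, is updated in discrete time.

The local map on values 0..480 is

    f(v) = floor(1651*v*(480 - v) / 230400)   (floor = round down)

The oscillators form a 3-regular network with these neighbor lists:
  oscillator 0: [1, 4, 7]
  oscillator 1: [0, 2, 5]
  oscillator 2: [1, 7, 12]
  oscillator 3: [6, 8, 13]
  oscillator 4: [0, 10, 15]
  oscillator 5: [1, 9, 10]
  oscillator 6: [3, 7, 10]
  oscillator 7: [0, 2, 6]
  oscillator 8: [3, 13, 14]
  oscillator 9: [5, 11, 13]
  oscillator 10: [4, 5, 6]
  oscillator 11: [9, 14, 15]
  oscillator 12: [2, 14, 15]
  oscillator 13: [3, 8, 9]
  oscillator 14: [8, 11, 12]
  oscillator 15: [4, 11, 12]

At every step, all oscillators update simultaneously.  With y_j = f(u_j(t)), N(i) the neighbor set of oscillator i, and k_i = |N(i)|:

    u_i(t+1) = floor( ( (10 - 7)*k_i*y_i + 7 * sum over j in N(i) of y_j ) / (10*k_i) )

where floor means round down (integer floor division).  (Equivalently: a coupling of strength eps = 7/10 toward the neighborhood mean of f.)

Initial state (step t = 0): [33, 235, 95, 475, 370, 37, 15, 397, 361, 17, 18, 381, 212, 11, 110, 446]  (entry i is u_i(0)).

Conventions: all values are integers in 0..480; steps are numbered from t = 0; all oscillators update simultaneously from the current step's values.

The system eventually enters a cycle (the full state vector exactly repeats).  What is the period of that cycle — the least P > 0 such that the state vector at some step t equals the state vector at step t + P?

Answer: 4
Key observation: The state at step 20, [406, 406, 406, 406, 406, 406, 406, 406, 406, 406, 406, 406, 406, 406, 406, 406], reappears at step 24 — and no state repeats earlier — so the cycle the system enters has period 4.

Derivation:
t=0: [33, 235, 95, 475, 370, 37, 15, 397, 361, 17, 18, 381, 212, 11, 110, 446]
t=1: [250, 236, 324, 96, 150, 158, 87, 167, 172, 115, 124, 187, 276, 99, 316, 258]
t=2: [389, 389, 386, 287, 371, 349, 296, 349, 324, 329, 319, 369, 387, 301, 385, 391]
t=3: [278, 271, 273, 384, 289, 325, 371, 308, 352, 341, 345, 289, 257, 375, 291, 270]
t=4: [395, 393, 399, 287, 384, 359, 314, 369, 315, 343, 343, 384, 403, 300, 381, 401]
t=5: [259, 255, 246, 382, 266, 307, 351, 284, 357, 325, 322, 273, 236, 373, 281, 243]
t=6: [406, 403, 408, 295, 398, 378, 337, 386, 316, 357, 368, 394, 409, 305, 383, 408]
t=7: [231, 230, 224, 373, 237, 276, 324, 257, 353, 304, 287, 256, 222, 365, 271, 222]
t=8: [411, 409, 410, 314, 407, 398, 363, 399, 327, 374, 393, 402, 408, 320, 387, 410]
t=9: [212, 211, 212, 351, 215, 241, 289, 235, 339, 277, 248, 241, 218, 346, 261, 212]
t=10: [408, 407, 408, 346, 408, 408, 386, 405, 351, 390, 407, 407, 408, 348, 394, 408]
t=11: [212, 210, 212, 312, 210, 220, 255, 223, 307, 250, 222, 227, 217, 310, 246, 210]
t=12: [407, 407, 407, 385, 407, 409, 402, 408, 385, 402, 409, 410, 408, 385, 403, 407]
t=13: [211, 211, 211, 253, 211, 212, 225, 214, 252, 224, 212, 215, 213, 253, 224, 209]
t=14: [406, 406, 406, 411, 406, 407, 409, 407, 410, 409, 407, 408, 407, 410, 409, 406]
t=15: [214, 214, 213, 205, 214, 211, 208, 212, 205, 208, 211, 210, 212, 205, 208, 213]
t=16: [407, 406, 407, 403, 406, 406, 405, 406, 403, 405, 406, 405, 406, 403, 405, 406]
t=17: [214, 213, 214, 220, 214, 215, 217, 214, 220, 217, 215, 216, 214, 220, 217, 215]
t=18: [407, 407, 407, 408, 407, 407, 408, 407, 408, 408, 407, 408, 407, 408, 408, 407]
t=19: [212, 212, 212, 210, 212, 211, 210, 211, 210, 210, 211, 210, 211, 210, 210, 211]
t=20: [406, 406, 406, 406, 406, 406, 406, 406, 406, 406, 406, 406, 406, 406, 406, 406]
t=21: [215, 215, 215, 215, 215, 215, 215, 215, 215, 215, 215, 215, 215, 215, 215, 215]
t=22: [408, 408, 408, 408, 408, 408, 408, 408, 408, 408, 408, 408, 408, 408, 408, 408]
t=23: [210, 210, 210, 210, 210, 210, 210, 210, 210, 210, 210, 210, 210, 210, 210, 210]
t=24: [406, 406, 406, 406, 406, 406, 406, 406, 406, 406, 406, 406, 406, 406, 406, 406]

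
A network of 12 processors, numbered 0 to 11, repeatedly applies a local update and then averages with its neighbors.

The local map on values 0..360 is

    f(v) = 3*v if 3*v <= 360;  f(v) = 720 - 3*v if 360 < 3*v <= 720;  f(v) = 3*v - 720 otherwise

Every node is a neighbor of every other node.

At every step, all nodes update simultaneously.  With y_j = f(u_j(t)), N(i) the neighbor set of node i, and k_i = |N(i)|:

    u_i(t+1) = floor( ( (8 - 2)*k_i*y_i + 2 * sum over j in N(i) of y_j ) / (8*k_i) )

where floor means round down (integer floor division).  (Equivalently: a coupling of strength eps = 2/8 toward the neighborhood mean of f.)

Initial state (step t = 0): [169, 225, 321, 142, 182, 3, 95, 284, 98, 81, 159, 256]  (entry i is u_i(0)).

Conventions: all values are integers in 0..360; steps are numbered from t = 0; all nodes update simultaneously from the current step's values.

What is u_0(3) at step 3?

Simulating step by step:
t=0: [169, 225, 321, 142, 182, 3, 95, 284, 98, 81, 159, 256]
t=1: [205, 83, 227, 264, 177, 57, 257, 146, 264, 227, 227, 85]
t=2: [111, 216, 63, 87, 172, 159, 72, 240, 87, 63, 63, 220]
t=3: [292, 102, 187, 240, 198, 227, 207, 50, 240, 187, 187, 94]

Answer: u_0(3) = 292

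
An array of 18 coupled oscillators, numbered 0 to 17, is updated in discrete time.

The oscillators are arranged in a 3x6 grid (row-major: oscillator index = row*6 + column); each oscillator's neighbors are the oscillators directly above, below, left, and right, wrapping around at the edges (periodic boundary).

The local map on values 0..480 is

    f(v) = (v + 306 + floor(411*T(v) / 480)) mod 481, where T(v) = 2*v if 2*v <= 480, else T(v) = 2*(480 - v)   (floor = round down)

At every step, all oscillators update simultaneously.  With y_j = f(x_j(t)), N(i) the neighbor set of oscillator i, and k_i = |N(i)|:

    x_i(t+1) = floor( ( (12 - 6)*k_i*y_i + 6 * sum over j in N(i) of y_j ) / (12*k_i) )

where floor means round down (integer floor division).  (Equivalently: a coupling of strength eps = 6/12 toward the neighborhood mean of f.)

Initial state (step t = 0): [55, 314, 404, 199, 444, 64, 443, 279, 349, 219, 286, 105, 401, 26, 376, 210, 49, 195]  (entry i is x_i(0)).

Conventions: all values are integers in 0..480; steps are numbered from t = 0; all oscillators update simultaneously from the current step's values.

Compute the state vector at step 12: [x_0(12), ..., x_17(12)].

Simulating step by step:
t=0: [55, 314, 404, 199, 444, 64, 443, 279, 349, 219, 286, 105, 401, 26, 376, 210, 49, 195]
t=1: [426, 416, 375, 369, 380, 395, 337, 415, 399, 409, 383, 255, 369, 389, 380, 397, 409, 349]
t=2: [359, 355, 373, 376, 372, 380, 395, 361, 363, 363, 380, 425, 381, 367, 372, 365, 366, 395]
t=3: [384, 390, 383, 381, 380, 373, 369, 386, 386, 385, 375, 357, 375, 384, 383, 384, 381, 367]
t=4: [375, 370, 373, 374, 376, 381, 381, 372, 371, 373, 378, 387, 378, 373, 373, 373, 376, 383]
t=5: [378, 381, 381, 380, 378, 375, 376, 380, 381, 380, 377, 373, 377, 380, 381, 380, 378, 374]
t=6: [377, 375, 375, 376, 377, 378, 378, 376, 375, 376, 377, 380, 378, 376, 375, 376, 377, 379]
t=7: [377, 378, 379, 378, 378, 377, 377, 378, 379, 378, 377, 376, 377, 378, 379, 378, 377, 376]
t=8: [377, 377, 376, 376, 377, 378, 378, 377, 376, 377, 377, 378, 378, 377, 376, 377, 377, 378]
t=9: [377, 378, 378, 378, 378, 377, 377, 378, 378, 378, 377, 377, 377, 378, 378, 378, 377, 377]
t=10: [377, 377, 377, 377, 377, 377, 377, 377, 377, 377, 377, 378, 377, 377, 377, 377, 377, 378]
t=11: [378, 378, 378, 378, 378, 377, 377, 378, 378, 378, 377, 377, 377, 378, 378, 378, 377, 377]
t=12: [377, 377, 377, 377, 377, 377, 377, 377, 377, 377, 377, 378, 377, 377, 377, 377, 377, 378]

Answer: [377, 377, 377, 377, 377, 377, 377, 377, 377, 377, 377, 378, 377, 377, 377, 377, 377, 378]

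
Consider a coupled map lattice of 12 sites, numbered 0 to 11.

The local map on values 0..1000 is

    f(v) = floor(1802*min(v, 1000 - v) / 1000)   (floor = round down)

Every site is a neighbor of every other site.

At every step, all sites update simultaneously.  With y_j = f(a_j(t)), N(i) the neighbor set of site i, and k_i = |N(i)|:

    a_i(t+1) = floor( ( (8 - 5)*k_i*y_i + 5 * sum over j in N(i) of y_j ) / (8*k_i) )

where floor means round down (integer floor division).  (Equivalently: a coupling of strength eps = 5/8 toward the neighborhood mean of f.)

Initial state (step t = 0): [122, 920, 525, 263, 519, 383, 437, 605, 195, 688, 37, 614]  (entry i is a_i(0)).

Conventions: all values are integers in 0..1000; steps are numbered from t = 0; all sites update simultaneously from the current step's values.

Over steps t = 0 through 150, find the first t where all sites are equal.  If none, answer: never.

Answer: 10
Key observation: Synchronization is absorbing here: once all sites are equal they stay equal, and step 10 is the first all-equal step.

Derivation:
t=0: [122, 920, 525, 263, 519, 383, 437, 605, 195, 688, 37, 614]  (not all equal)
t=1: [434, 410, 636, 515, 640, 584, 615, 590, 476, 543, 385, 585]  (not all equal)
t=2: [759, 745, 719, 788, 717, 749, 731, 745, 783, 773, 731, 748]  (not all equal)
t=3: [446, 454, 469, 429, 470, 451, 462, 454, 432, 438, 462, 452]  (not all equal)
t=4: [810, 814, 823, 800, 823, 812, 819, 814, 802, 805, 819, 813]  (not all equal)
t=5: [338, 336, 330, 344, 330, 337, 333, 336, 342, 341, 333, 336]  (not all equal)
t=6: [606, 605, 601, 609, 601, 606, 603, 605, 608, 608, 603, 605]  (not all equal)
t=7: [710, 711, 713, 708, 713, 710, 712, 711, 709, 709, 712, 711]  (not all equal)
t=8: [521, 520, 519, 522, 519, 521, 519, 520, 521, 521, 519, 520]  (not all equal)
t=9: [863, 864, 864, 863, 864, 863, 864, 864, 863, 863, 864, 864]  (not all equal)
t=10: [245, 245, 245, 245, 245, 245, 245, 245, 245, 245, 245, 245]  (all equal)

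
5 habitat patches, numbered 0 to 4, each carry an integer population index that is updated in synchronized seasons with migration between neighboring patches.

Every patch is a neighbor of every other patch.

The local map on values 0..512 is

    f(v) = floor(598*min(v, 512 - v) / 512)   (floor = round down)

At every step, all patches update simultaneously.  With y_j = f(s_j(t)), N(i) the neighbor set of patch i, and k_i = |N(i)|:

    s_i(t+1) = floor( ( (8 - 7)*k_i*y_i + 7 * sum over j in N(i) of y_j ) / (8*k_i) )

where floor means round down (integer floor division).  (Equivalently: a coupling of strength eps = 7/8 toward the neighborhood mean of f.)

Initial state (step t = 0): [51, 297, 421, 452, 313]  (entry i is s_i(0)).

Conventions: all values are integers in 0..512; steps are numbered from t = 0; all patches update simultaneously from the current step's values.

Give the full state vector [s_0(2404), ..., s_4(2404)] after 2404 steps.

Answer: [296, 296, 296, 296, 296]
Key observation: The state at step 8, [296, 296, 296, 296, 296], reappears at step 12: the system is in a cycle of period 4 from step 8 on.  Therefore the state at step 2404 equals the state at step 8 + ((2404 - 8) mod 4) = 8, which is [296, 296, 296, 296, 296].

Derivation:
t=0: [51, 297, 421, 452, 313]
t=1: [151, 133, 147, 150, 135]
t=2: [165, 167, 166, 166, 167]
t=3: [193, 193, 193, 193, 193]
t=4: [225, 225, 225, 225, 225]
t=5: [262, 262, 262, 262, 262]
t=6: [291, 291, 291, 291, 291]
t=7: [258, 258, 258, 258, 258]
t=8: [296, 296, 296, 296, 296]
t=9: [252, 252, 252, 252, 252]
t=10: [294, 294, 294, 294, 294]
t=11: [254, 254, 254, 254, 254]
t=12: [296, 296, 296, 296, 296]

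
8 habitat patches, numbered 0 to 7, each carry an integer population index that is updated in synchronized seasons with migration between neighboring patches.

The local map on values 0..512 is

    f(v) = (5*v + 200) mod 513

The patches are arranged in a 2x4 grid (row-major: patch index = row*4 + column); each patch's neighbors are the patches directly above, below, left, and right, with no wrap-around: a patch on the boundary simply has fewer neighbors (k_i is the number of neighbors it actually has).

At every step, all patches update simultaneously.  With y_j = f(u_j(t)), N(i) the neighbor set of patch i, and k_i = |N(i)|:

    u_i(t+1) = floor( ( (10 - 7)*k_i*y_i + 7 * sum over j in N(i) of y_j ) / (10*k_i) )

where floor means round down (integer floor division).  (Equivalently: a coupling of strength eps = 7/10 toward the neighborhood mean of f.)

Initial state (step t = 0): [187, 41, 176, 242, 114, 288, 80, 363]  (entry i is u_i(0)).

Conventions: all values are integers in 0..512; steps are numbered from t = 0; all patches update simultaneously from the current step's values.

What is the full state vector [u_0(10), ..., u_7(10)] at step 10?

Answer: [337, 238, 164, 266, 434, 316, 246, 316]

Derivation:
t=0: [187, 41, 176, 242, 114, 288, 80, 363]
t=1: [264, 183, 220, 300, 150, 205, 173, 307]
t=2: [332, 252, 149, 212, 373, 191, 167, 128]
t=3: [252, 336, 287, 335, 161, 145, 209, 183]
t=4: [421, 322, 237, 165, 443, 369, 205, 220]
t=5: [297, 342, 336, 375, 374, 346, 325, 331]
t=6: [179, 316, 260, 236, 193, 274, 330, 202]
t=7: [153, 206, 353, 336, 76, 170, 254, 287]
t=8: [230, 271, 358, 285, 186, 174, 260, 303]
t=9: [139, 195, 269, 245, 160, 151, 298, 248]
t=10: [337, 238, 164, 266, 434, 316, 246, 316]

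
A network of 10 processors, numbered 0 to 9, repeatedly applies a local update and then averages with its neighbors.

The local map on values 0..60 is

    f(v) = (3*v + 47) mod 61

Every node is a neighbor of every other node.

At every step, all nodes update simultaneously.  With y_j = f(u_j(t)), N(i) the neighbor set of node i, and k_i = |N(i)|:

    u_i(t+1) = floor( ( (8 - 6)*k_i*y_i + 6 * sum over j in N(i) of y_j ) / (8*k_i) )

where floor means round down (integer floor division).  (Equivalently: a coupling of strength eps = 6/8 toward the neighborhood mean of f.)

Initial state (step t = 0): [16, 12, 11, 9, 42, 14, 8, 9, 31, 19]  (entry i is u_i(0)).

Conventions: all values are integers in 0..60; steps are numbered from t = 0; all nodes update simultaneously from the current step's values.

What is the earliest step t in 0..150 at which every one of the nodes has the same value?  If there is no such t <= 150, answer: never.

Answer: never
Key observation: The state at step 5 reappears at step 15 — the system is in a cycle of period 10 from step 5 on.  No step 0..15 is synchronized, and the cycle repeats forever, so no step up to 150 (or ever) has all nodes equal.

Derivation:
t=0: [16, 12, 11, 9, 42, 14, 8, 9, 31, 19]  (not all equal)
t=1: [26, 24, 24, 23, 29, 25, 22, 23, 23, 28]  (not all equal)
t=2: [30, 39, 39, 38, 31, 29, 38, 38, 38, 31]  (not all equal)
t=3: [27, 32, 32, 31, 28, 27, 31, 31, 31, 28]  (not all equal)
t=4: [13, 15, 15, 15, 13, 13, 15, 15, 15, 13]  (not all equal)
t=5: [28, 29, 29, 29, 28, 28, 29, 29, 29, 28]  (not all equal)
t=6: [10, 11, 11, 11, 10, 10, 11, 11, 11, 10]  (not all equal)
t=7: [17, 18, 18, 18, 17, 17, 18, 18, 18, 17]  (not all equal)
t=8: [38, 39, 39, 39, 38, 38, 39, 39, 39, 38]  (not all equal)
t=9: [40, 41, 41, 41, 40, 40, 41, 41, 41, 40]  (not all equal)
t=10: [46, 47, 47, 47, 46, 46, 47, 47, 47, 46]  (not all equal)
t=11: [3, 4, 4, 4, 3, 3, 4, 4, 4, 3]  (not all equal)
t=12: [57, 58, 58, 58, 57, 57, 58, 58, 58, 57]  (not all equal)
t=13: [36, 37, 37, 37, 36, 36, 37, 37, 37, 36]  (not all equal)
t=14: [34, 35, 35, 35, 34, 34, 35, 35, 35, 34]  (not all equal)
t=15: [28, 29, 29, 29, 28, 28, 29, 29, 29, 28]  (not all equal)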